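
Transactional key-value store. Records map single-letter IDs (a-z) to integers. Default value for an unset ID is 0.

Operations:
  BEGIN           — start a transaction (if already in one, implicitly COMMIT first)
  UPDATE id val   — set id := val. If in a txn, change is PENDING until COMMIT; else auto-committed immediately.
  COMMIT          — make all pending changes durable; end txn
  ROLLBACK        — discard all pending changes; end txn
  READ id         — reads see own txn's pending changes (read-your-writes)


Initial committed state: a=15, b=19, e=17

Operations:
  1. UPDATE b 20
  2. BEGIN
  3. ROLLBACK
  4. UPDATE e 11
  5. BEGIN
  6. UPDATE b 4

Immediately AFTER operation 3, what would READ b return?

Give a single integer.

Initial committed: {a=15, b=19, e=17}
Op 1: UPDATE b=20 (auto-commit; committed b=20)
Op 2: BEGIN: in_txn=True, pending={}
Op 3: ROLLBACK: discarded pending []; in_txn=False
After op 3: visible(b) = 20 (pending={}, committed={a=15, b=20, e=17})

Answer: 20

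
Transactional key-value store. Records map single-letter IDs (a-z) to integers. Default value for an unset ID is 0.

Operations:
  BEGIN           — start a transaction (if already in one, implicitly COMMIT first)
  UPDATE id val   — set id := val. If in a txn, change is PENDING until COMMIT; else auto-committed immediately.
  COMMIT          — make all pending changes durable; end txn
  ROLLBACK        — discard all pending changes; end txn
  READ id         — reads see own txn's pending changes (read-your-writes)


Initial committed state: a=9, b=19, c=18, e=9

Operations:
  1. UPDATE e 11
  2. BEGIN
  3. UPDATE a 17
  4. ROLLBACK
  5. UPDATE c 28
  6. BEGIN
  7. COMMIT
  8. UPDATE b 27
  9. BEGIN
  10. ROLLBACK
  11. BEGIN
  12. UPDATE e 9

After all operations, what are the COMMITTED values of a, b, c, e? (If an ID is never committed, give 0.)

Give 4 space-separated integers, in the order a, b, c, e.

Initial committed: {a=9, b=19, c=18, e=9}
Op 1: UPDATE e=11 (auto-commit; committed e=11)
Op 2: BEGIN: in_txn=True, pending={}
Op 3: UPDATE a=17 (pending; pending now {a=17})
Op 4: ROLLBACK: discarded pending ['a']; in_txn=False
Op 5: UPDATE c=28 (auto-commit; committed c=28)
Op 6: BEGIN: in_txn=True, pending={}
Op 7: COMMIT: merged [] into committed; committed now {a=9, b=19, c=28, e=11}
Op 8: UPDATE b=27 (auto-commit; committed b=27)
Op 9: BEGIN: in_txn=True, pending={}
Op 10: ROLLBACK: discarded pending []; in_txn=False
Op 11: BEGIN: in_txn=True, pending={}
Op 12: UPDATE e=9 (pending; pending now {e=9})
Final committed: {a=9, b=27, c=28, e=11}

Answer: 9 27 28 11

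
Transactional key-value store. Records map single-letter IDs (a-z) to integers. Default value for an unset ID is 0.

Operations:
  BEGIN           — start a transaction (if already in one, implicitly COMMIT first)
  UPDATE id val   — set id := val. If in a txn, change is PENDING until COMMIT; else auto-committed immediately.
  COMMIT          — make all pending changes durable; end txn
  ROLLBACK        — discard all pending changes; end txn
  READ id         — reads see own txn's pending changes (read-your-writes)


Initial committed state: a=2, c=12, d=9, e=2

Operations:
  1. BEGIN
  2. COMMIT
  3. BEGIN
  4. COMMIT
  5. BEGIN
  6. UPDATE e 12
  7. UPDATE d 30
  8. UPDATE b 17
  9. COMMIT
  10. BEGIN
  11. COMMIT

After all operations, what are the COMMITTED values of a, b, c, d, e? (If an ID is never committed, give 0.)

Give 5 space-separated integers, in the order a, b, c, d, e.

Answer: 2 17 12 30 12

Derivation:
Initial committed: {a=2, c=12, d=9, e=2}
Op 1: BEGIN: in_txn=True, pending={}
Op 2: COMMIT: merged [] into committed; committed now {a=2, c=12, d=9, e=2}
Op 3: BEGIN: in_txn=True, pending={}
Op 4: COMMIT: merged [] into committed; committed now {a=2, c=12, d=9, e=2}
Op 5: BEGIN: in_txn=True, pending={}
Op 6: UPDATE e=12 (pending; pending now {e=12})
Op 7: UPDATE d=30 (pending; pending now {d=30, e=12})
Op 8: UPDATE b=17 (pending; pending now {b=17, d=30, e=12})
Op 9: COMMIT: merged ['b', 'd', 'e'] into committed; committed now {a=2, b=17, c=12, d=30, e=12}
Op 10: BEGIN: in_txn=True, pending={}
Op 11: COMMIT: merged [] into committed; committed now {a=2, b=17, c=12, d=30, e=12}
Final committed: {a=2, b=17, c=12, d=30, e=12}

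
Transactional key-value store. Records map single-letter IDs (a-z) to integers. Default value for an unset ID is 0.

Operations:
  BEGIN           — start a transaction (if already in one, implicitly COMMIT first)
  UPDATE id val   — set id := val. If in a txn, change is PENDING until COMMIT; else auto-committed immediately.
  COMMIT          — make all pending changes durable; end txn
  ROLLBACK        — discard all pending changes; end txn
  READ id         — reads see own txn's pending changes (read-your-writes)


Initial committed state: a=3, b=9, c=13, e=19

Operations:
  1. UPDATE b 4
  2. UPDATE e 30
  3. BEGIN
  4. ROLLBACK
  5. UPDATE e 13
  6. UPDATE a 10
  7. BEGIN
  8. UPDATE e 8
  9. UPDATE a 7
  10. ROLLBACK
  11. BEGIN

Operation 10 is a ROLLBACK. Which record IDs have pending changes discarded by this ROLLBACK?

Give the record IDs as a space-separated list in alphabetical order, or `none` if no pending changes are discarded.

Answer: a e

Derivation:
Initial committed: {a=3, b=9, c=13, e=19}
Op 1: UPDATE b=4 (auto-commit; committed b=4)
Op 2: UPDATE e=30 (auto-commit; committed e=30)
Op 3: BEGIN: in_txn=True, pending={}
Op 4: ROLLBACK: discarded pending []; in_txn=False
Op 5: UPDATE e=13 (auto-commit; committed e=13)
Op 6: UPDATE a=10 (auto-commit; committed a=10)
Op 7: BEGIN: in_txn=True, pending={}
Op 8: UPDATE e=8 (pending; pending now {e=8})
Op 9: UPDATE a=7 (pending; pending now {a=7, e=8})
Op 10: ROLLBACK: discarded pending ['a', 'e']; in_txn=False
Op 11: BEGIN: in_txn=True, pending={}
ROLLBACK at op 10 discards: ['a', 'e']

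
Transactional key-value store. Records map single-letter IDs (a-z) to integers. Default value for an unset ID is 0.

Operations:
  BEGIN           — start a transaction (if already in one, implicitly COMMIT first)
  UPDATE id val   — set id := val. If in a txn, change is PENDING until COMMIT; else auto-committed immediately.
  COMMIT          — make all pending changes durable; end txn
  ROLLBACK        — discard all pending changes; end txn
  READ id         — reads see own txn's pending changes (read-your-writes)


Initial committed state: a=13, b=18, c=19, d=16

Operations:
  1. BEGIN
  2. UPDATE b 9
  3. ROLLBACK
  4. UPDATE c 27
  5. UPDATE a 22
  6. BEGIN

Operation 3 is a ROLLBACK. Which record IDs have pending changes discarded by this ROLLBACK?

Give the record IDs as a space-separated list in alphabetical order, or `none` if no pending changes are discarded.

Initial committed: {a=13, b=18, c=19, d=16}
Op 1: BEGIN: in_txn=True, pending={}
Op 2: UPDATE b=9 (pending; pending now {b=9})
Op 3: ROLLBACK: discarded pending ['b']; in_txn=False
Op 4: UPDATE c=27 (auto-commit; committed c=27)
Op 5: UPDATE a=22 (auto-commit; committed a=22)
Op 6: BEGIN: in_txn=True, pending={}
ROLLBACK at op 3 discards: ['b']

Answer: b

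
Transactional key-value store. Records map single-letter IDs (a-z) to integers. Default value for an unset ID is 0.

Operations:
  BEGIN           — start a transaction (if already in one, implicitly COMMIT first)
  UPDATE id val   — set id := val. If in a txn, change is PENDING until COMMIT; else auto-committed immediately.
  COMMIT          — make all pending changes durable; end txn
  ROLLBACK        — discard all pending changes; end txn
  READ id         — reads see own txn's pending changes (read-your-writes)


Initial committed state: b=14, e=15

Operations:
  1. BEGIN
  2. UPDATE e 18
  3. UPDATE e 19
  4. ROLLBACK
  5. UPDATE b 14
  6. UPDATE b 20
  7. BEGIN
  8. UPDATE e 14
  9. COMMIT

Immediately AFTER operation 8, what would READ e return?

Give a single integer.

Initial committed: {b=14, e=15}
Op 1: BEGIN: in_txn=True, pending={}
Op 2: UPDATE e=18 (pending; pending now {e=18})
Op 3: UPDATE e=19 (pending; pending now {e=19})
Op 4: ROLLBACK: discarded pending ['e']; in_txn=False
Op 5: UPDATE b=14 (auto-commit; committed b=14)
Op 6: UPDATE b=20 (auto-commit; committed b=20)
Op 7: BEGIN: in_txn=True, pending={}
Op 8: UPDATE e=14 (pending; pending now {e=14})
After op 8: visible(e) = 14 (pending={e=14}, committed={b=20, e=15})

Answer: 14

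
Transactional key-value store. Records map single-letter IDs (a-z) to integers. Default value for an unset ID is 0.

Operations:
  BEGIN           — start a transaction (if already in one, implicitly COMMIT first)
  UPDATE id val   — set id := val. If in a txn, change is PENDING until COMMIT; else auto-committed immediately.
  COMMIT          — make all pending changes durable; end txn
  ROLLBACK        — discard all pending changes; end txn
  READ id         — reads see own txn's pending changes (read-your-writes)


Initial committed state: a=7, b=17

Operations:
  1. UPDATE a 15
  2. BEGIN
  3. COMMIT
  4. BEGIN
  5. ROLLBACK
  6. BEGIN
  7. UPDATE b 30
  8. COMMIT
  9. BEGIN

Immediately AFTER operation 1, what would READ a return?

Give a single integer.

Answer: 15

Derivation:
Initial committed: {a=7, b=17}
Op 1: UPDATE a=15 (auto-commit; committed a=15)
After op 1: visible(a) = 15 (pending={}, committed={a=15, b=17})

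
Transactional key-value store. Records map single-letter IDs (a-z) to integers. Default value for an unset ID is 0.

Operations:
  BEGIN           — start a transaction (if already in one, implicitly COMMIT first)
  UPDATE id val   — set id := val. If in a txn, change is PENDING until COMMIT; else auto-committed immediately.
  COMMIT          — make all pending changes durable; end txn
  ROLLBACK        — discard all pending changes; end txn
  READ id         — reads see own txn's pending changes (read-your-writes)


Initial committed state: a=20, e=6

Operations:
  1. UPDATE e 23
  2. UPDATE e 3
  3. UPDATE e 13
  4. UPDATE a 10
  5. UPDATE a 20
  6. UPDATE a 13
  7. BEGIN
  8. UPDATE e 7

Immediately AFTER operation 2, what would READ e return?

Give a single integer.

Answer: 3

Derivation:
Initial committed: {a=20, e=6}
Op 1: UPDATE e=23 (auto-commit; committed e=23)
Op 2: UPDATE e=3 (auto-commit; committed e=3)
After op 2: visible(e) = 3 (pending={}, committed={a=20, e=3})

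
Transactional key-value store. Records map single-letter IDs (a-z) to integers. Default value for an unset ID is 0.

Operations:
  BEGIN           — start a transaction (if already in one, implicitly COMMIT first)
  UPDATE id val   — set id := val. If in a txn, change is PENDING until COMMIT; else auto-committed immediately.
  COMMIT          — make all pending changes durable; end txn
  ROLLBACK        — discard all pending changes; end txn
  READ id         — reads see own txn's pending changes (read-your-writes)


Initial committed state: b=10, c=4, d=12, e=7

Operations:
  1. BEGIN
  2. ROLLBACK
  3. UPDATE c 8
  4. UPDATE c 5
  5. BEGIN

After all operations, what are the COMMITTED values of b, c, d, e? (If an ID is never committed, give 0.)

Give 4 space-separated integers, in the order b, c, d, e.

Answer: 10 5 12 7

Derivation:
Initial committed: {b=10, c=4, d=12, e=7}
Op 1: BEGIN: in_txn=True, pending={}
Op 2: ROLLBACK: discarded pending []; in_txn=False
Op 3: UPDATE c=8 (auto-commit; committed c=8)
Op 4: UPDATE c=5 (auto-commit; committed c=5)
Op 5: BEGIN: in_txn=True, pending={}
Final committed: {b=10, c=5, d=12, e=7}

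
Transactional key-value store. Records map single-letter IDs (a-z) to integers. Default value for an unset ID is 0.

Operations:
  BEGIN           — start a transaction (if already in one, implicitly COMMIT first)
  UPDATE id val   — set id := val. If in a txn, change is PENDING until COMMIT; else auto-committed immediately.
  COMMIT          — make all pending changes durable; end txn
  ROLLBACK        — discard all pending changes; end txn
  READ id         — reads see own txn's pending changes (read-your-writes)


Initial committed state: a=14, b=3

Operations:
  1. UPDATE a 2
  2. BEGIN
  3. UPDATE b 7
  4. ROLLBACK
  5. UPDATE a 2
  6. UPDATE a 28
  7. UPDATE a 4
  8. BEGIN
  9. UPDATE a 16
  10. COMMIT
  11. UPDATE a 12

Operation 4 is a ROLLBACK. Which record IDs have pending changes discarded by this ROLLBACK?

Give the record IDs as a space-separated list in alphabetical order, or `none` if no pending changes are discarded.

Answer: b

Derivation:
Initial committed: {a=14, b=3}
Op 1: UPDATE a=2 (auto-commit; committed a=2)
Op 2: BEGIN: in_txn=True, pending={}
Op 3: UPDATE b=7 (pending; pending now {b=7})
Op 4: ROLLBACK: discarded pending ['b']; in_txn=False
Op 5: UPDATE a=2 (auto-commit; committed a=2)
Op 6: UPDATE a=28 (auto-commit; committed a=28)
Op 7: UPDATE a=4 (auto-commit; committed a=4)
Op 8: BEGIN: in_txn=True, pending={}
Op 9: UPDATE a=16 (pending; pending now {a=16})
Op 10: COMMIT: merged ['a'] into committed; committed now {a=16, b=3}
Op 11: UPDATE a=12 (auto-commit; committed a=12)
ROLLBACK at op 4 discards: ['b']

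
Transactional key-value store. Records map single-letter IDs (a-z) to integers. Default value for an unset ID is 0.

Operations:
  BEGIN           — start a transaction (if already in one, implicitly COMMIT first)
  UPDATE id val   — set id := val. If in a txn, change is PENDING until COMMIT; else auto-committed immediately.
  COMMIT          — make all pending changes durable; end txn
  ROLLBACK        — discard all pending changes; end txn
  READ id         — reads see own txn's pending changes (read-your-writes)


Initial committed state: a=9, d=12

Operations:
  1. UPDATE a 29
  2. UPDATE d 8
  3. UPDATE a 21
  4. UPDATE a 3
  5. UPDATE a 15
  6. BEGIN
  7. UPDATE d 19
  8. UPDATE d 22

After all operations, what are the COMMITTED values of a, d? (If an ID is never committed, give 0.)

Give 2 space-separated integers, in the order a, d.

Initial committed: {a=9, d=12}
Op 1: UPDATE a=29 (auto-commit; committed a=29)
Op 2: UPDATE d=8 (auto-commit; committed d=8)
Op 3: UPDATE a=21 (auto-commit; committed a=21)
Op 4: UPDATE a=3 (auto-commit; committed a=3)
Op 5: UPDATE a=15 (auto-commit; committed a=15)
Op 6: BEGIN: in_txn=True, pending={}
Op 7: UPDATE d=19 (pending; pending now {d=19})
Op 8: UPDATE d=22 (pending; pending now {d=22})
Final committed: {a=15, d=8}

Answer: 15 8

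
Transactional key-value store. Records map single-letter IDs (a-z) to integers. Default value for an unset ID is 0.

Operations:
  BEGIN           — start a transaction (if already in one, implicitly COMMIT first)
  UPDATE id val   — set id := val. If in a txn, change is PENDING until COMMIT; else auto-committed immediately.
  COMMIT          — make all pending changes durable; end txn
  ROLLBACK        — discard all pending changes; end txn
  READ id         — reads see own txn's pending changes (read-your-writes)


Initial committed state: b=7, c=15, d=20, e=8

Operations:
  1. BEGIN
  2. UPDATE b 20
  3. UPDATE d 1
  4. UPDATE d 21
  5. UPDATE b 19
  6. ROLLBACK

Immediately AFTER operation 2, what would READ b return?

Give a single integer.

Answer: 20

Derivation:
Initial committed: {b=7, c=15, d=20, e=8}
Op 1: BEGIN: in_txn=True, pending={}
Op 2: UPDATE b=20 (pending; pending now {b=20})
After op 2: visible(b) = 20 (pending={b=20}, committed={b=7, c=15, d=20, e=8})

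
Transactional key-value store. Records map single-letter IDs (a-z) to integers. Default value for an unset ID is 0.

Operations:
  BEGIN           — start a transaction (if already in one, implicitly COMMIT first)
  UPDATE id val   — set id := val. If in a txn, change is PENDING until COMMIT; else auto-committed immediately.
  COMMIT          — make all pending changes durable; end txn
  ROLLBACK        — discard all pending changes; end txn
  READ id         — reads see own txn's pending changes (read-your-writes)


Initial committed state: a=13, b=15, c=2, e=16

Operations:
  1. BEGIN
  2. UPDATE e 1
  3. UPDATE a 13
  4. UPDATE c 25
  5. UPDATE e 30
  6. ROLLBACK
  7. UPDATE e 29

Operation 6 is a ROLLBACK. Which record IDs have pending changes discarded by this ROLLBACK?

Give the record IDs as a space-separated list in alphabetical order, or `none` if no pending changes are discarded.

Answer: a c e

Derivation:
Initial committed: {a=13, b=15, c=2, e=16}
Op 1: BEGIN: in_txn=True, pending={}
Op 2: UPDATE e=1 (pending; pending now {e=1})
Op 3: UPDATE a=13 (pending; pending now {a=13, e=1})
Op 4: UPDATE c=25 (pending; pending now {a=13, c=25, e=1})
Op 5: UPDATE e=30 (pending; pending now {a=13, c=25, e=30})
Op 6: ROLLBACK: discarded pending ['a', 'c', 'e']; in_txn=False
Op 7: UPDATE e=29 (auto-commit; committed e=29)
ROLLBACK at op 6 discards: ['a', 'c', 'e']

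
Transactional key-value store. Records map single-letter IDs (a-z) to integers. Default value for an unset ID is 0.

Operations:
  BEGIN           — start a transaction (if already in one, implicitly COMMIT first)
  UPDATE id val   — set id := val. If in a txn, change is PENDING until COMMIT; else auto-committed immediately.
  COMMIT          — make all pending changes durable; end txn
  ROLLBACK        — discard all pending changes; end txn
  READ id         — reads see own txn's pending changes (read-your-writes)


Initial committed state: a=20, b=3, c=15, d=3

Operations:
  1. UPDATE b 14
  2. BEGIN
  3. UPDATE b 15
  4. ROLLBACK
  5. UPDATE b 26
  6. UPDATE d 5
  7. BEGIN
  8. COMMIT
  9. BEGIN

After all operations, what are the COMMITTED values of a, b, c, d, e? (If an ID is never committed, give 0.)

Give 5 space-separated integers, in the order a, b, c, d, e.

Answer: 20 26 15 5 0

Derivation:
Initial committed: {a=20, b=3, c=15, d=3}
Op 1: UPDATE b=14 (auto-commit; committed b=14)
Op 2: BEGIN: in_txn=True, pending={}
Op 3: UPDATE b=15 (pending; pending now {b=15})
Op 4: ROLLBACK: discarded pending ['b']; in_txn=False
Op 5: UPDATE b=26 (auto-commit; committed b=26)
Op 6: UPDATE d=5 (auto-commit; committed d=5)
Op 7: BEGIN: in_txn=True, pending={}
Op 8: COMMIT: merged [] into committed; committed now {a=20, b=26, c=15, d=5}
Op 9: BEGIN: in_txn=True, pending={}
Final committed: {a=20, b=26, c=15, d=5}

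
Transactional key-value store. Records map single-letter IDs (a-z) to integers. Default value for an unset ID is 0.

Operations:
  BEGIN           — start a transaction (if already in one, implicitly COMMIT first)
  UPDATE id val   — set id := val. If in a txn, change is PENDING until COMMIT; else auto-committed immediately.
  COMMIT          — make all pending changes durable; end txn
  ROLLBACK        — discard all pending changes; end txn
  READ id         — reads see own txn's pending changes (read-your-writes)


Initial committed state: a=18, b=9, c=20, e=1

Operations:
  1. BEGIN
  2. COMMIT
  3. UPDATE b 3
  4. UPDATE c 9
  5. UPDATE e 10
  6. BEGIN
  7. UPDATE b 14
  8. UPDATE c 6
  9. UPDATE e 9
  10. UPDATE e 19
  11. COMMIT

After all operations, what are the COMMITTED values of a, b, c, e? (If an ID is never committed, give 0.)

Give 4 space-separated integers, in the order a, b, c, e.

Initial committed: {a=18, b=9, c=20, e=1}
Op 1: BEGIN: in_txn=True, pending={}
Op 2: COMMIT: merged [] into committed; committed now {a=18, b=9, c=20, e=1}
Op 3: UPDATE b=3 (auto-commit; committed b=3)
Op 4: UPDATE c=9 (auto-commit; committed c=9)
Op 5: UPDATE e=10 (auto-commit; committed e=10)
Op 6: BEGIN: in_txn=True, pending={}
Op 7: UPDATE b=14 (pending; pending now {b=14})
Op 8: UPDATE c=6 (pending; pending now {b=14, c=6})
Op 9: UPDATE e=9 (pending; pending now {b=14, c=6, e=9})
Op 10: UPDATE e=19 (pending; pending now {b=14, c=6, e=19})
Op 11: COMMIT: merged ['b', 'c', 'e'] into committed; committed now {a=18, b=14, c=6, e=19}
Final committed: {a=18, b=14, c=6, e=19}

Answer: 18 14 6 19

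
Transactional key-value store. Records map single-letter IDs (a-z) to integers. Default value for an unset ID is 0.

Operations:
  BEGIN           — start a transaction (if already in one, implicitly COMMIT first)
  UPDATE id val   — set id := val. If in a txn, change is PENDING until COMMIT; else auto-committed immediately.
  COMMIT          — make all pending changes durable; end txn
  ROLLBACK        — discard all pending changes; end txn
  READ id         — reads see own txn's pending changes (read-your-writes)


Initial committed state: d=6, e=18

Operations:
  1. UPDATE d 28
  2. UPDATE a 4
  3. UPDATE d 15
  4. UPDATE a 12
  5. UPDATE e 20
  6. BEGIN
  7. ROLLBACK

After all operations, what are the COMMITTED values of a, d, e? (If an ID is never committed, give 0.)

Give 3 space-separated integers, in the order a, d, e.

Initial committed: {d=6, e=18}
Op 1: UPDATE d=28 (auto-commit; committed d=28)
Op 2: UPDATE a=4 (auto-commit; committed a=4)
Op 3: UPDATE d=15 (auto-commit; committed d=15)
Op 4: UPDATE a=12 (auto-commit; committed a=12)
Op 5: UPDATE e=20 (auto-commit; committed e=20)
Op 6: BEGIN: in_txn=True, pending={}
Op 7: ROLLBACK: discarded pending []; in_txn=False
Final committed: {a=12, d=15, e=20}

Answer: 12 15 20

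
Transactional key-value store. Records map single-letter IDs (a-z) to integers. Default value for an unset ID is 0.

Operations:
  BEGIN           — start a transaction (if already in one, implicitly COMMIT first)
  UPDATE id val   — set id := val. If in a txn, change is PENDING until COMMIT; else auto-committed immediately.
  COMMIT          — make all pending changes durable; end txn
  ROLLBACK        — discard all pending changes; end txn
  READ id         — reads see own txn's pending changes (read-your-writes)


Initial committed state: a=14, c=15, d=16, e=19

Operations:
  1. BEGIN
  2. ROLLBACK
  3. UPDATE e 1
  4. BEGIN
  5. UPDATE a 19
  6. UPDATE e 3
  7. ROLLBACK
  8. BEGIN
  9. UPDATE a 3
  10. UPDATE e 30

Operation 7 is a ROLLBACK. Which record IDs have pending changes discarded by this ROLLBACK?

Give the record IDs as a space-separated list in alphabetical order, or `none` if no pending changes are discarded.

Answer: a e

Derivation:
Initial committed: {a=14, c=15, d=16, e=19}
Op 1: BEGIN: in_txn=True, pending={}
Op 2: ROLLBACK: discarded pending []; in_txn=False
Op 3: UPDATE e=1 (auto-commit; committed e=1)
Op 4: BEGIN: in_txn=True, pending={}
Op 5: UPDATE a=19 (pending; pending now {a=19})
Op 6: UPDATE e=3 (pending; pending now {a=19, e=3})
Op 7: ROLLBACK: discarded pending ['a', 'e']; in_txn=False
Op 8: BEGIN: in_txn=True, pending={}
Op 9: UPDATE a=3 (pending; pending now {a=3})
Op 10: UPDATE e=30 (pending; pending now {a=3, e=30})
ROLLBACK at op 7 discards: ['a', 'e']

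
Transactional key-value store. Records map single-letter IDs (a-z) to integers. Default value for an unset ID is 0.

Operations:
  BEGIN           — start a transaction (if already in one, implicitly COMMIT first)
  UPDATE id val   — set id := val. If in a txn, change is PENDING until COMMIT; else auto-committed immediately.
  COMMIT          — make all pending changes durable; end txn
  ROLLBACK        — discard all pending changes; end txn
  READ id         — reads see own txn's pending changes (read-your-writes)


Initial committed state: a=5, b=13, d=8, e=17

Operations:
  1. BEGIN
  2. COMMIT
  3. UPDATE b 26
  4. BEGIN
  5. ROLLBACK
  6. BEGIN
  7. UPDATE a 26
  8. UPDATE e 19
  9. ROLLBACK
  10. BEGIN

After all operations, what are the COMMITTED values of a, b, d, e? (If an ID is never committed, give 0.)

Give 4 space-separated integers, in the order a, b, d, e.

Initial committed: {a=5, b=13, d=8, e=17}
Op 1: BEGIN: in_txn=True, pending={}
Op 2: COMMIT: merged [] into committed; committed now {a=5, b=13, d=8, e=17}
Op 3: UPDATE b=26 (auto-commit; committed b=26)
Op 4: BEGIN: in_txn=True, pending={}
Op 5: ROLLBACK: discarded pending []; in_txn=False
Op 6: BEGIN: in_txn=True, pending={}
Op 7: UPDATE a=26 (pending; pending now {a=26})
Op 8: UPDATE e=19 (pending; pending now {a=26, e=19})
Op 9: ROLLBACK: discarded pending ['a', 'e']; in_txn=False
Op 10: BEGIN: in_txn=True, pending={}
Final committed: {a=5, b=26, d=8, e=17}

Answer: 5 26 8 17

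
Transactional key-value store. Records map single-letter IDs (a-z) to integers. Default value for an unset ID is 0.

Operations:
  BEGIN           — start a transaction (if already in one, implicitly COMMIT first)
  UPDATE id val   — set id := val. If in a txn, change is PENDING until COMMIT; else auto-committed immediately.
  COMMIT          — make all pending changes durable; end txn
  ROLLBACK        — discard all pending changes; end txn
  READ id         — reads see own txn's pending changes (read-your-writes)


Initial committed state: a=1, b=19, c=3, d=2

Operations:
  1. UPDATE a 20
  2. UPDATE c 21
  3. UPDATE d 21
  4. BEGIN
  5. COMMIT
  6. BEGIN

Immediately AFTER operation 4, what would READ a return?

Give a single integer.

Initial committed: {a=1, b=19, c=3, d=2}
Op 1: UPDATE a=20 (auto-commit; committed a=20)
Op 2: UPDATE c=21 (auto-commit; committed c=21)
Op 3: UPDATE d=21 (auto-commit; committed d=21)
Op 4: BEGIN: in_txn=True, pending={}
After op 4: visible(a) = 20 (pending={}, committed={a=20, b=19, c=21, d=21})

Answer: 20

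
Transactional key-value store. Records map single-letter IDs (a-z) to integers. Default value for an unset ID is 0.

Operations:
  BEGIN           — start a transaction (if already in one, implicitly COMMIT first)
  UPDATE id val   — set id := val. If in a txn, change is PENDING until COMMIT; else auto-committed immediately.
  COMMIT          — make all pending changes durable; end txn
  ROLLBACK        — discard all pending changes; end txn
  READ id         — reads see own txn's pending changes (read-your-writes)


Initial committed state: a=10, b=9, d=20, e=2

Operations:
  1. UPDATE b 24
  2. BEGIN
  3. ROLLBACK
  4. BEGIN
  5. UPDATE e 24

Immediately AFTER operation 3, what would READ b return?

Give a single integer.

Initial committed: {a=10, b=9, d=20, e=2}
Op 1: UPDATE b=24 (auto-commit; committed b=24)
Op 2: BEGIN: in_txn=True, pending={}
Op 3: ROLLBACK: discarded pending []; in_txn=False
After op 3: visible(b) = 24 (pending={}, committed={a=10, b=24, d=20, e=2})

Answer: 24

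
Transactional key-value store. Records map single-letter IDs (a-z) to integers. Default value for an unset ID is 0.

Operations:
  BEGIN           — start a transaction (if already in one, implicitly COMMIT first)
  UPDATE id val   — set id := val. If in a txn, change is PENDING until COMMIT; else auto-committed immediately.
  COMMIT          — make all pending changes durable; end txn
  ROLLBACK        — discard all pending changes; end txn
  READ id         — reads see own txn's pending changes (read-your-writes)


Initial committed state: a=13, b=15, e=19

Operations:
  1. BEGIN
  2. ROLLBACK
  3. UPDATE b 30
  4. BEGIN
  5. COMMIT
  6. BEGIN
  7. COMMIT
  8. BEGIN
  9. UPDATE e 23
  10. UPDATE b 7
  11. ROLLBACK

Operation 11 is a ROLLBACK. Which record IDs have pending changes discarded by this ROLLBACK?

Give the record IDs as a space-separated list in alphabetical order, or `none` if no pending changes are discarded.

Answer: b e

Derivation:
Initial committed: {a=13, b=15, e=19}
Op 1: BEGIN: in_txn=True, pending={}
Op 2: ROLLBACK: discarded pending []; in_txn=False
Op 3: UPDATE b=30 (auto-commit; committed b=30)
Op 4: BEGIN: in_txn=True, pending={}
Op 5: COMMIT: merged [] into committed; committed now {a=13, b=30, e=19}
Op 6: BEGIN: in_txn=True, pending={}
Op 7: COMMIT: merged [] into committed; committed now {a=13, b=30, e=19}
Op 8: BEGIN: in_txn=True, pending={}
Op 9: UPDATE e=23 (pending; pending now {e=23})
Op 10: UPDATE b=7 (pending; pending now {b=7, e=23})
Op 11: ROLLBACK: discarded pending ['b', 'e']; in_txn=False
ROLLBACK at op 11 discards: ['b', 'e']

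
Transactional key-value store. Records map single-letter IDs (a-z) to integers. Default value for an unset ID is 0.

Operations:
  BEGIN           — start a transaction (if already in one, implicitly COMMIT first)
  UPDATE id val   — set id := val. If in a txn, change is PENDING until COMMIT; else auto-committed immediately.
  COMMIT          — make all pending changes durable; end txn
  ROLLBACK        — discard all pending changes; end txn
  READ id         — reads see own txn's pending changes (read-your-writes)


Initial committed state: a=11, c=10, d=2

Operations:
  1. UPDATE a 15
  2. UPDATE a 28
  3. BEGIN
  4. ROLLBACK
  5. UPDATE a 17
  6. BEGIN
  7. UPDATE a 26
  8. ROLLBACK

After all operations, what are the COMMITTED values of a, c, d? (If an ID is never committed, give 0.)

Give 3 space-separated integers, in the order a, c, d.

Initial committed: {a=11, c=10, d=2}
Op 1: UPDATE a=15 (auto-commit; committed a=15)
Op 2: UPDATE a=28 (auto-commit; committed a=28)
Op 3: BEGIN: in_txn=True, pending={}
Op 4: ROLLBACK: discarded pending []; in_txn=False
Op 5: UPDATE a=17 (auto-commit; committed a=17)
Op 6: BEGIN: in_txn=True, pending={}
Op 7: UPDATE a=26 (pending; pending now {a=26})
Op 8: ROLLBACK: discarded pending ['a']; in_txn=False
Final committed: {a=17, c=10, d=2}

Answer: 17 10 2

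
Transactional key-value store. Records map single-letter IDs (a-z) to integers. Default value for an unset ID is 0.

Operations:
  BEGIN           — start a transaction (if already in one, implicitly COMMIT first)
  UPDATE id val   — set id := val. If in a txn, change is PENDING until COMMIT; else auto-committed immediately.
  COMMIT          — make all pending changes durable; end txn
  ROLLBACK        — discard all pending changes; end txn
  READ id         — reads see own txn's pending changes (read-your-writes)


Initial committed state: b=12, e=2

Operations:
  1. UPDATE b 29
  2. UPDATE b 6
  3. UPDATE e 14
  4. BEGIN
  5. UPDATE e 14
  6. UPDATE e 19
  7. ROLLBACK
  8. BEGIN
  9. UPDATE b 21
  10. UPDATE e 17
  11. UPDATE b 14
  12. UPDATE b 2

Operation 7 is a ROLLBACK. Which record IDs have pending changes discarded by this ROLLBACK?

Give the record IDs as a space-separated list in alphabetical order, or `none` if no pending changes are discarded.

Initial committed: {b=12, e=2}
Op 1: UPDATE b=29 (auto-commit; committed b=29)
Op 2: UPDATE b=6 (auto-commit; committed b=6)
Op 3: UPDATE e=14 (auto-commit; committed e=14)
Op 4: BEGIN: in_txn=True, pending={}
Op 5: UPDATE e=14 (pending; pending now {e=14})
Op 6: UPDATE e=19 (pending; pending now {e=19})
Op 7: ROLLBACK: discarded pending ['e']; in_txn=False
Op 8: BEGIN: in_txn=True, pending={}
Op 9: UPDATE b=21 (pending; pending now {b=21})
Op 10: UPDATE e=17 (pending; pending now {b=21, e=17})
Op 11: UPDATE b=14 (pending; pending now {b=14, e=17})
Op 12: UPDATE b=2 (pending; pending now {b=2, e=17})
ROLLBACK at op 7 discards: ['e']

Answer: e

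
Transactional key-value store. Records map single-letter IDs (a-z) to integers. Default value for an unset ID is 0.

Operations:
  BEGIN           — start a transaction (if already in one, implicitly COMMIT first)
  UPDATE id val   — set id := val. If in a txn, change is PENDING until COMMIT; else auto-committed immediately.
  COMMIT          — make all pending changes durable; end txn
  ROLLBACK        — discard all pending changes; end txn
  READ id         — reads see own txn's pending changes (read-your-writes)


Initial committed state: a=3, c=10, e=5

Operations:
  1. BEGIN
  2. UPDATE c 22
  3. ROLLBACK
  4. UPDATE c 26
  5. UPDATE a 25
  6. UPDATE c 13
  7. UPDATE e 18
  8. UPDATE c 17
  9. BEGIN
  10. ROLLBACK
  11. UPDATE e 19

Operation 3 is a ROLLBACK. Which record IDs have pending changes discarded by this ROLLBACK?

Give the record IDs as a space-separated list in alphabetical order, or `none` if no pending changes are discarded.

Answer: c

Derivation:
Initial committed: {a=3, c=10, e=5}
Op 1: BEGIN: in_txn=True, pending={}
Op 2: UPDATE c=22 (pending; pending now {c=22})
Op 3: ROLLBACK: discarded pending ['c']; in_txn=False
Op 4: UPDATE c=26 (auto-commit; committed c=26)
Op 5: UPDATE a=25 (auto-commit; committed a=25)
Op 6: UPDATE c=13 (auto-commit; committed c=13)
Op 7: UPDATE e=18 (auto-commit; committed e=18)
Op 8: UPDATE c=17 (auto-commit; committed c=17)
Op 9: BEGIN: in_txn=True, pending={}
Op 10: ROLLBACK: discarded pending []; in_txn=False
Op 11: UPDATE e=19 (auto-commit; committed e=19)
ROLLBACK at op 3 discards: ['c']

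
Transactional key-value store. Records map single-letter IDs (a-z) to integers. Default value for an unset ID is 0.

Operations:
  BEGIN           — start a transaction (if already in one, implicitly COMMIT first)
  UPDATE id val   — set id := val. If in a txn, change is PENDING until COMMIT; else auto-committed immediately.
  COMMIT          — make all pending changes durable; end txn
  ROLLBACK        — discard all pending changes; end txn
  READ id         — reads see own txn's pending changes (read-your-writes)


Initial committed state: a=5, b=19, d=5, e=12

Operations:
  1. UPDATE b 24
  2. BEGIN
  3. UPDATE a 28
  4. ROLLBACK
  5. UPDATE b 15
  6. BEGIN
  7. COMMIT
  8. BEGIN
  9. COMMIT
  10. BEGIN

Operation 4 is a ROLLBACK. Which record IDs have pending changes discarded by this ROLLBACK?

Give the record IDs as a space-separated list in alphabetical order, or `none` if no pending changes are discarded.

Initial committed: {a=5, b=19, d=5, e=12}
Op 1: UPDATE b=24 (auto-commit; committed b=24)
Op 2: BEGIN: in_txn=True, pending={}
Op 3: UPDATE a=28 (pending; pending now {a=28})
Op 4: ROLLBACK: discarded pending ['a']; in_txn=False
Op 5: UPDATE b=15 (auto-commit; committed b=15)
Op 6: BEGIN: in_txn=True, pending={}
Op 7: COMMIT: merged [] into committed; committed now {a=5, b=15, d=5, e=12}
Op 8: BEGIN: in_txn=True, pending={}
Op 9: COMMIT: merged [] into committed; committed now {a=5, b=15, d=5, e=12}
Op 10: BEGIN: in_txn=True, pending={}
ROLLBACK at op 4 discards: ['a']

Answer: a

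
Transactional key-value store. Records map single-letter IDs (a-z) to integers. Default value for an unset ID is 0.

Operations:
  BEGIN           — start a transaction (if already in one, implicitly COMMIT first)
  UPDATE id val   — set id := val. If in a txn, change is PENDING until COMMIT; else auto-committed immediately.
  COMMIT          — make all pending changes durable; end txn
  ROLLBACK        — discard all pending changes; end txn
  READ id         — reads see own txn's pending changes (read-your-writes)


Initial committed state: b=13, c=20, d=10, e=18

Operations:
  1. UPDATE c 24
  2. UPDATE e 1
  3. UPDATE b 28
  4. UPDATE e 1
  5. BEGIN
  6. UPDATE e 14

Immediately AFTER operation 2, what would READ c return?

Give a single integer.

Initial committed: {b=13, c=20, d=10, e=18}
Op 1: UPDATE c=24 (auto-commit; committed c=24)
Op 2: UPDATE e=1 (auto-commit; committed e=1)
After op 2: visible(c) = 24 (pending={}, committed={b=13, c=24, d=10, e=1})

Answer: 24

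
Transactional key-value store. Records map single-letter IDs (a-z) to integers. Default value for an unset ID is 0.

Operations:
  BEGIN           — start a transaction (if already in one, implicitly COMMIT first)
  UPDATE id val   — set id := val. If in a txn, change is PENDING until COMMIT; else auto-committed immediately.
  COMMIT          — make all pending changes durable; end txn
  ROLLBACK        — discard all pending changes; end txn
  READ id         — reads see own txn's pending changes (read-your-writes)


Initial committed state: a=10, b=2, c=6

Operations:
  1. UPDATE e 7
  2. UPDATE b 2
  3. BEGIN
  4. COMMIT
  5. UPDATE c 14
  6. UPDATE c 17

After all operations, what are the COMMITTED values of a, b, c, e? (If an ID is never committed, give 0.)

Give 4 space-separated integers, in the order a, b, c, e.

Answer: 10 2 17 7

Derivation:
Initial committed: {a=10, b=2, c=6}
Op 1: UPDATE e=7 (auto-commit; committed e=7)
Op 2: UPDATE b=2 (auto-commit; committed b=2)
Op 3: BEGIN: in_txn=True, pending={}
Op 4: COMMIT: merged [] into committed; committed now {a=10, b=2, c=6, e=7}
Op 5: UPDATE c=14 (auto-commit; committed c=14)
Op 6: UPDATE c=17 (auto-commit; committed c=17)
Final committed: {a=10, b=2, c=17, e=7}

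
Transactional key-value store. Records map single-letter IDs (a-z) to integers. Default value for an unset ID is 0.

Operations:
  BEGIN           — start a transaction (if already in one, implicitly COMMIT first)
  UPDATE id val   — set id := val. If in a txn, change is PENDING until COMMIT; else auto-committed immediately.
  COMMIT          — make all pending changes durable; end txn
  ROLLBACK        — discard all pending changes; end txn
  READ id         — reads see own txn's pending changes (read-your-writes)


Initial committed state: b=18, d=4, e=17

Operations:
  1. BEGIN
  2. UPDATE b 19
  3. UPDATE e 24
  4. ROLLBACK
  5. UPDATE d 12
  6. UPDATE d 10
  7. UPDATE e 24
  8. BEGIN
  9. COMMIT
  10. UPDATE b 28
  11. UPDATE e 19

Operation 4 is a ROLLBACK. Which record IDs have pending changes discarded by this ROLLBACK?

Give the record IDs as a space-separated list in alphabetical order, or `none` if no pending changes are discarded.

Answer: b e

Derivation:
Initial committed: {b=18, d=4, e=17}
Op 1: BEGIN: in_txn=True, pending={}
Op 2: UPDATE b=19 (pending; pending now {b=19})
Op 3: UPDATE e=24 (pending; pending now {b=19, e=24})
Op 4: ROLLBACK: discarded pending ['b', 'e']; in_txn=False
Op 5: UPDATE d=12 (auto-commit; committed d=12)
Op 6: UPDATE d=10 (auto-commit; committed d=10)
Op 7: UPDATE e=24 (auto-commit; committed e=24)
Op 8: BEGIN: in_txn=True, pending={}
Op 9: COMMIT: merged [] into committed; committed now {b=18, d=10, e=24}
Op 10: UPDATE b=28 (auto-commit; committed b=28)
Op 11: UPDATE e=19 (auto-commit; committed e=19)
ROLLBACK at op 4 discards: ['b', 'e']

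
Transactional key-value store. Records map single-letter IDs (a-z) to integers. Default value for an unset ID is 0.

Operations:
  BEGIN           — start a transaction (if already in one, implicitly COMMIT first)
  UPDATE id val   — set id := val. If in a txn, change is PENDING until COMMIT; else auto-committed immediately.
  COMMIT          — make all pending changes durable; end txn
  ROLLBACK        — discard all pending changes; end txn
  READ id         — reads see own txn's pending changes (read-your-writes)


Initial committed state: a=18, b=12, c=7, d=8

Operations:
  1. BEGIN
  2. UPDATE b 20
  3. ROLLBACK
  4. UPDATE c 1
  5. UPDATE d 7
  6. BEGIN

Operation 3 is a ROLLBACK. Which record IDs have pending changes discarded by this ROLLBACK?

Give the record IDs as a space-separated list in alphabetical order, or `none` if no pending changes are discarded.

Answer: b

Derivation:
Initial committed: {a=18, b=12, c=7, d=8}
Op 1: BEGIN: in_txn=True, pending={}
Op 2: UPDATE b=20 (pending; pending now {b=20})
Op 3: ROLLBACK: discarded pending ['b']; in_txn=False
Op 4: UPDATE c=1 (auto-commit; committed c=1)
Op 5: UPDATE d=7 (auto-commit; committed d=7)
Op 6: BEGIN: in_txn=True, pending={}
ROLLBACK at op 3 discards: ['b']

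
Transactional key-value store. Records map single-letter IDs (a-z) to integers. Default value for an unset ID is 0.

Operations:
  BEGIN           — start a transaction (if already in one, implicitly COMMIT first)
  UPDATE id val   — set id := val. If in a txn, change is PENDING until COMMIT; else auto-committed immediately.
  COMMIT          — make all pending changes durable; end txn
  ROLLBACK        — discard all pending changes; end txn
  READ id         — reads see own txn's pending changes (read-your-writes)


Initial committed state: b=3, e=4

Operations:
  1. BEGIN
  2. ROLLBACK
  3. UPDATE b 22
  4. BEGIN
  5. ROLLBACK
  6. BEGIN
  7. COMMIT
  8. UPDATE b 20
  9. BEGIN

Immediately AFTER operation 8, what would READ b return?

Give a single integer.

Initial committed: {b=3, e=4}
Op 1: BEGIN: in_txn=True, pending={}
Op 2: ROLLBACK: discarded pending []; in_txn=False
Op 3: UPDATE b=22 (auto-commit; committed b=22)
Op 4: BEGIN: in_txn=True, pending={}
Op 5: ROLLBACK: discarded pending []; in_txn=False
Op 6: BEGIN: in_txn=True, pending={}
Op 7: COMMIT: merged [] into committed; committed now {b=22, e=4}
Op 8: UPDATE b=20 (auto-commit; committed b=20)
After op 8: visible(b) = 20 (pending={}, committed={b=20, e=4})

Answer: 20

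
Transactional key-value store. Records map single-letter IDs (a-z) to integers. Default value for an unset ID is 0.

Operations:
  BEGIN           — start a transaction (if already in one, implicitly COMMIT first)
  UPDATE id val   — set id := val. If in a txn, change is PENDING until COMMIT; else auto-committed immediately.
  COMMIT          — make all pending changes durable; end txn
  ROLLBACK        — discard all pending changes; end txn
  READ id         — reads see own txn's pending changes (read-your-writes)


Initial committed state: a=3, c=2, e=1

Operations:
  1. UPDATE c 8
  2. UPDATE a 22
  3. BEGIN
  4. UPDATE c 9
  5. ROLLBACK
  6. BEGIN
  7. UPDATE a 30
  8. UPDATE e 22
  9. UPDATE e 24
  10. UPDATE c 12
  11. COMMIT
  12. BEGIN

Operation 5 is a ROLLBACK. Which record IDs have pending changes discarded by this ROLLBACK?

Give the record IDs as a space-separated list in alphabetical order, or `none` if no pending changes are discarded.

Initial committed: {a=3, c=2, e=1}
Op 1: UPDATE c=8 (auto-commit; committed c=8)
Op 2: UPDATE a=22 (auto-commit; committed a=22)
Op 3: BEGIN: in_txn=True, pending={}
Op 4: UPDATE c=9 (pending; pending now {c=9})
Op 5: ROLLBACK: discarded pending ['c']; in_txn=False
Op 6: BEGIN: in_txn=True, pending={}
Op 7: UPDATE a=30 (pending; pending now {a=30})
Op 8: UPDATE e=22 (pending; pending now {a=30, e=22})
Op 9: UPDATE e=24 (pending; pending now {a=30, e=24})
Op 10: UPDATE c=12 (pending; pending now {a=30, c=12, e=24})
Op 11: COMMIT: merged ['a', 'c', 'e'] into committed; committed now {a=30, c=12, e=24}
Op 12: BEGIN: in_txn=True, pending={}
ROLLBACK at op 5 discards: ['c']

Answer: c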